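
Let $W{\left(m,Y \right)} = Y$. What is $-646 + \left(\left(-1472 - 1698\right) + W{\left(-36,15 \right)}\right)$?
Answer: $-3801$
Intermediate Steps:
$-646 + \left(\left(-1472 - 1698\right) + W{\left(-36,15 \right)}\right) = -646 + \left(\left(-1472 - 1698\right) + 15\right) = -646 + \left(-3170 + 15\right) = -646 - 3155 = -3801$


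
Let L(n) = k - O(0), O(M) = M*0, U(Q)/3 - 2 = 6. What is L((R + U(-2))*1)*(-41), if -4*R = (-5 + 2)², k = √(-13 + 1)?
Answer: -82*I*√3 ≈ -142.03*I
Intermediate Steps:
U(Q) = 24 (U(Q) = 6 + 3*6 = 6 + 18 = 24)
k = 2*I*√3 (k = √(-12) = 2*I*√3 ≈ 3.4641*I)
R = -9/4 (R = -(-5 + 2)²/4 = -¼*(-3)² = -¼*9 = -9/4 ≈ -2.2500)
O(M) = 0
L(n) = 2*I*√3 (L(n) = 2*I*√3 - 1*0 = 2*I*√3 + 0 = 2*I*√3)
L((R + U(-2))*1)*(-41) = (2*I*√3)*(-41) = -82*I*√3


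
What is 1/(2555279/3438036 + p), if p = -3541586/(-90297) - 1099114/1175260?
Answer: 3378266769820740/131852242934612069 ≈ 0.025622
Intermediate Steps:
p = 2031518832751/53061226110 (p = -3541586*(-1/90297) - 1099114*1/1175260 = 3541586/90297 - 549557/587630 = 2031518832751/53061226110 ≈ 38.286)
1/(2555279/3438036 + p) = 1/(2555279/3438036 + 2031518832751/53061226110) = 1/(131852242934612069/3378266769820740) = 3378266769820740/131852242934612069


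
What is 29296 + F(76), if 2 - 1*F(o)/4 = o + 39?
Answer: 28844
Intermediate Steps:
F(o) = -148 - 4*o (F(o) = 8 - 4*(o + 39) = 8 - 4*(39 + o) = 8 + (-156 - 4*o) = -148 - 4*o)
29296 + F(76) = 29296 + (-148 - 4*76) = 29296 + (-148 - 304) = 29296 - 452 = 28844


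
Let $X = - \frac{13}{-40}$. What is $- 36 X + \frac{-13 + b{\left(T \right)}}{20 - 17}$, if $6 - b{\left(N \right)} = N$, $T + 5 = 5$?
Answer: $- \frac{421}{30} \approx -14.033$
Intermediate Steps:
$X = \frac{13}{40}$ ($X = \left(-13\right) \left(- \frac{1}{40}\right) = \frac{13}{40} \approx 0.325$)
$T = 0$ ($T = -5 + 5 = 0$)
$b{\left(N \right)} = 6 - N$
$- 36 X + \frac{-13 + b{\left(T \right)}}{20 - 17} = \left(-36\right) \frac{13}{40} + \frac{-13 + \left(6 - 0\right)}{20 - 17} = - \frac{117}{10} + \frac{-13 + \left(6 + 0\right)}{3} = - \frac{117}{10} + \left(-13 + 6\right) \frac{1}{3} = - \frac{117}{10} - \frac{7}{3} = - \frac{421}{30}$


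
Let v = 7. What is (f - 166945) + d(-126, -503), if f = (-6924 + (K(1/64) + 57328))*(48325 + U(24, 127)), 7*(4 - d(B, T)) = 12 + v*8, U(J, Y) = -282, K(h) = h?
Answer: 1084784141037/448 ≈ 2.4214e+9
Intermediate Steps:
d(B, T) = -40/7 (d(B, T) = 4 - (12 + 7*8)/7 = 4 - (12 + 56)/7 = 4 - 1/7*68 = 4 - 68/7 = -40/7)
f = 154979847851/64 (f = (-6924 + (1/64 + 57328))*(48325 - 282) = (-6924 + (1/64 + 57328))*48043 = (-6924 + 3668993/64)*48043 = (3225857/64)*48043 = 154979847851/64 ≈ 2.4216e+9)
(f - 166945) + d(-126, -503) = (154979847851/64 - 166945) - 40/7 = 154969163371/64 - 40/7 = 1084784141037/448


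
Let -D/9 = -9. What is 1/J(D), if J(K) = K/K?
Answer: 1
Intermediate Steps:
D = 81 (D = -9*(-9) = 81)
J(K) = 1
1/J(D) = 1/1 = 1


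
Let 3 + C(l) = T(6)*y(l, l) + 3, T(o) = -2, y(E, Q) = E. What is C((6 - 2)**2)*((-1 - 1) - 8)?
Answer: 320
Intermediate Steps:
C(l) = -2*l (C(l) = -3 + (-2*l + 3) = -3 + (3 - 2*l) = -2*l)
C((6 - 2)**2)*((-1 - 1) - 8) = (-2*(6 - 2)**2)*((-1 - 1) - 8) = (-2*4**2)*(-2 - 8) = -2*16*(-10) = -32*(-10) = 320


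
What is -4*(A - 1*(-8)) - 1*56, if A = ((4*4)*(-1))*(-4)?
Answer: -344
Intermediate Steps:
A = 64 (A = (16*(-1))*(-4) = -16*(-4) = 64)
-4*(A - 1*(-8)) - 1*56 = -4*(64 - 1*(-8)) - 1*56 = -4*(64 + 8) - 56 = -4*72 - 56 = -288 - 56 = -344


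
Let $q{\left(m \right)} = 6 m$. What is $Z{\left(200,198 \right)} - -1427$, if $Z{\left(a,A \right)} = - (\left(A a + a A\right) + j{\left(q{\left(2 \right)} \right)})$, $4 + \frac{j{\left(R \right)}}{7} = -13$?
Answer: $-77654$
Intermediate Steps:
$j{\left(R \right)} = -119$ ($j{\left(R \right)} = -28 + 7 \left(-13\right) = -28 - 91 = -119$)
$Z{\left(a,A \right)} = 119 - 2 A a$ ($Z{\left(a,A \right)} = - (\left(A a + a A\right) - 119) = - (\left(A a + A a\right) - 119) = - (2 A a - 119) = - (-119 + 2 A a) = 119 - 2 A a$)
$Z{\left(200,198 \right)} - -1427 = \left(119 - 396 \cdot 200\right) - -1427 = \left(119 - 79200\right) + \left(1508 - 81\right) = -79081 + 1427 = -77654$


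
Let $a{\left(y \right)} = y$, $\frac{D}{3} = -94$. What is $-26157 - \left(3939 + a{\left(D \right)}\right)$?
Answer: $-29814$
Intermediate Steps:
$D = -282$ ($D = 3 \left(-94\right) = -282$)
$-26157 - \left(3939 + a{\left(D \right)}\right) = -26157 - 3657 = -29814$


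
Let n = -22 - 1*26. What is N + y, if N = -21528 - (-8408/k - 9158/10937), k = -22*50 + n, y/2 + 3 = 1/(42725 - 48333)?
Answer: -189589218838015/8801528876 ≈ -21541.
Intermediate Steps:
n = -48 (n = -22 - 26 = -48)
y = -16825/2804 (y = -6 + 2/(42725 - 48333) = -6 + 2/(-5608) = -6 + 2*(-1/5608) = -6 - 1/2804 = -16825/2804 ≈ -6.0004)
k = -1148 (k = -22*50 - 48 = -1100 - 48 = -1148)
N = -67595009460/3138919 (N = -21528 - (-8408/(-1148) - 9158/10937) = -21528 - (-8408*(-1/1148) - 9158*1/10937) = -21528 - (2102/287 - 9158/10937) = -21528 - 1*20361228/3138919 = -21528 - 20361228/3138919 = -67595009460/3138919 ≈ -21535.)
N + y = -67595009460/3138919 - 16825/2804 = -189589218838015/8801528876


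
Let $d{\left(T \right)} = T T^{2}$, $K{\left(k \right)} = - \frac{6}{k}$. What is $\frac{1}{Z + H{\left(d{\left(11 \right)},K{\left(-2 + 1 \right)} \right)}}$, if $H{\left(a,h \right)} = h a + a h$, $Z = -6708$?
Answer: $\frac{1}{9264} \approx 0.00010794$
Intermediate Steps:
$d{\left(T \right)} = T^{3}$
$H{\left(a,h \right)} = 2 a h$ ($H{\left(a,h \right)} = a h + a h = 2 a h$)
$\frac{1}{Z + H{\left(d{\left(11 \right)},K{\left(-2 + 1 \right)} \right)}} = \frac{1}{-6708 + 2 \cdot 11^{3} \left(- \frac{6}{-2 + 1}\right)} = \frac{1}{-6708 + 2 \cdot 1331 \left(- \frac{6}{-1}\right)} = \frac{1}{-6708 + 2 \cdot 1331 \left(\left(-6\right) \left(-1\right)\right)} = \frac{1}{-6708 + 2 \cdot 1331 \cdot 6} = \frac{1}{-6708 + 15972} = \frac{1}{9264}$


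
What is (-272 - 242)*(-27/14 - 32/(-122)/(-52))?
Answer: 5517019/5551 ≈ 993.88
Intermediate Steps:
(-272 - 242)*(-27/14 - 32/(-122)/(-52)) = -514*(-27*1/14 - 32*(-1/122)*(-1/52)) = -514*(-27/14 + (16/61)*(-1/52)) = -514*(-27/14 - 4/793) = -514*(-21467/11102) = 5517019/5551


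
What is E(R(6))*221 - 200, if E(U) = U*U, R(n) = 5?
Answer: 5325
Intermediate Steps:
E(U) = U**2
E(R(6))*221 - 200 = 5**2*221 - 200 = 25*221 - 200 = 5525 - 200 = 5325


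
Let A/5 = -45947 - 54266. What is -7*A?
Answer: 3507455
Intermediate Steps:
A = -501065 (A = 5*(-45947 - 54266) = 5*(-100213) = -501065)
-7*A = -7*(-501065) = 3507455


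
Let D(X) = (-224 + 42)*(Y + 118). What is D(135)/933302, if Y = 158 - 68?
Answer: -18928/466651 ≈ -0.040561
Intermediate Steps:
Y = 90
D(X) = -37856 (D(X) = (-224 + 42)*(90 + 118) = -182*208 = -37856)
D(135)/933302 = -37856/933302 = -37856*1/933302 = -18928/466651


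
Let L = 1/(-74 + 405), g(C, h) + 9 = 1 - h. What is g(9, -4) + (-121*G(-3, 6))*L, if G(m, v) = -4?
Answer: -840/331 ≈ -2.5378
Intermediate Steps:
g(C, h) = -8 - h (g(C, h) = -9 + (1 - h) = -8 - h)
L = 1/331 ≈ 0.0030211
g(9, -4) + (-121*G(-3, 6))*L = (-8 - 1*(-4)) - 121*(-4)*(1/331) = (-8 + 4) + 484*(1/331) = -4 + 484/331 = -840/331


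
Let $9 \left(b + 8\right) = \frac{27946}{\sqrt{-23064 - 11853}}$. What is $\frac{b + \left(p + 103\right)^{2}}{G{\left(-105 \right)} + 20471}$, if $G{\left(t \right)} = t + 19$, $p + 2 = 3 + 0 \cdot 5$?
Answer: $\frac{10808}{20385} - \frac{27946 i \sqrt{34917}}{6406047405} \approx 0.53019 - 0.00081517 i$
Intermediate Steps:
$b = -8 - \frac{27946 i \sqrt{34917}}{314253}$ ($b = -8 + \frac{27946 \frac{1}{\sqrt{-23064 - 11853}}}{9} = -8 + \frac{27946 \frac{1}{\sqrt{-34917}}}{9} = -8 + \frac{27946 \frac{1}{i \sqrt{34917}}}{9} = -8 + \frac{27946 \left(- \frac{i \sqrt{34917}}{34917}\right)}{9} = -8 + \frac{\left(- \frac{27946}{34917}\right) i \sqrt{34917}}{9} = -8 - \frac{27946 i \sqrt{34917}}{314253} \approx -8.0 - 16.617 i$)
$p = 1$ ($p = -2 + \left(3 + 0 \cdot 5\right) = -2 + \left(3 + 0\right) = -2 + 3 = 1$)
$G{\left(t \right)} = 19 + t$
$\frac{b + \left(p + 103\right)^{2}}{G{\left(-105 \right)} + 20471} = \frac{\left(-8 - \frac{27946 i \sqrt{34917}}{314253}\right) + \left(1 + 103\right)^{2}}{\left(19 - 105\right) + 20471} = \frac{\left(-8 - \frac{27946 i \sqrt{34917}}{314253}\right) + 104^{2}}{-86 + 20471} = \frac{\left(-8 - \frac{27946 i \sqrt{34917}}{314253}\right) + 10816}{20385} = \left(10808 - \frac{27946 i \sqrt{34917}}{314253}\right) \frac{1}{20385} = \frac{10808}{20385} - \frac{27946 i \sqrt{34917}}{6406047405}$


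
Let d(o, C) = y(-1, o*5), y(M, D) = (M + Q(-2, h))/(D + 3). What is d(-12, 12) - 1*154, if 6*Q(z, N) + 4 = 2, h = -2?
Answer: -26330/171 ≈ -153.98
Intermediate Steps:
Q(z, N) = -⅓ (Q(z, N) = -⅔ + (⅙)*2 = -⅔ + ⅓ = -⅓)
y(M, D) = (-⅓ + M)/(3 + D) (y(M, D) = (M - ⅓)/(D + 3) = (-⅓ + M)/(3 + D))
d(o, C) = -4/(3*(3 + 5*o)) (d(o, C) = (-⅓ - 1)/(3 + o*5) = -4/3/(3 + 5*o) = -4/(3*(3 + 5*o)))
d(-12, 12) - 1*154 = -4/(9 + 15*(-12)) - 1*154 = -4/(9 - 180) - 154 = -4/(-171) - 154 = -4*(-1/171) - 154 = 4/171 - 154 = -26330/171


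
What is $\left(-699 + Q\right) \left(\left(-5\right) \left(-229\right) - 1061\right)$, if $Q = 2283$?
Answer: $133056$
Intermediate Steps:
$\left(-699 + Q\right) \left(\left(-5\right) \left(-229\right) - 1061\right) = \left(-699 + 2283\right) \left(\left(-5\right) \left(-229\right) - 1061\right) = 1584 \left(1145 - 1061\right) = 1584 \cdot 84 = 133056$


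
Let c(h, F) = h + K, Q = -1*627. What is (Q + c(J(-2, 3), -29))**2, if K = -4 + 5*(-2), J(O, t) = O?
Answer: 413449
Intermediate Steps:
K = -14 (K = -4 - 10 = -14)
Q = -627
c(h, F) = -14 + h (c(h, F) = h - 14 = -14 + h)
(Q + c(J(-2, 3), -29))**2 = (-627 + (-14 - 2))**2 = (-627 - 16)**2 = (-643)**2 = 413449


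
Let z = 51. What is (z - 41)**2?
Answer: 100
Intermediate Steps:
(z - 41)**2 = (51 - 41)**2 = 10**2 = 100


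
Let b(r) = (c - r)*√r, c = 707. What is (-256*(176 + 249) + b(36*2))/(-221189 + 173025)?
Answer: 27200/12041 - 1905*√2/24082 ≈ 2.1471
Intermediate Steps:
b(r) = √r*(707 - r) (b(r) = (707 - r)*√r = √r*(707 - r))
(-256*(176 + 249) + b(36*2))/(-221189 + 173025) = (-256*(176 + 249) + √(36*2)*(707 - 36*2))/(-221189 + 173025) = (-256*425 + √72*(707 - 1*72))/(-48164) = (-108800 + (6*√2)*(707 - 72))*(-1/48164) = (-108800 + (6*√2)*635)*(-1/48164) = (-108800 + 3810*√2)*(-1/48164) = 27200/12041 - 1905*√2/24082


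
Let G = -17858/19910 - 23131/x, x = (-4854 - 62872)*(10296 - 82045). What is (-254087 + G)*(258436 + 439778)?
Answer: -390087823037602767893517/2198820930235 ≈ -1.7741e+11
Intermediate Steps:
x = 4859272774 (x = -67726*(-71749) = 4859272774)
G = -43388676868151/48374060465170 (G = -17858/19910 - 23131/4859272774 = -17858*1/19910 - 23131*1/4859272774 = -8929/9955 - 23131/4859272774 = -43388676868151/48374060465170 ≈ -0.89694)
(-254087 + G)*(258436 + 439778) = (-254087 - 43388676868151/48374060465170)*(258436 + 439778) = -12291263290090517941/48374060465170*698214 = -390087823037602767893517/2198820930235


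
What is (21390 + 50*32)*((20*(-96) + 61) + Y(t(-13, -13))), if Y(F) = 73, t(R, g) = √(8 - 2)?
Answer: -41060140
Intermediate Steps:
t(R, g) = √6
(21390 + 50*32)*((20*(-96) + 61) + Y(t(-13, -13))) = (21390 + 50*32)*((20*(-96) + 61) + 73) = (21390 + 1600)*((-1920 + 61) + 73) = 22990*(-1859 + 73) = 22990*(-1786) = -41060140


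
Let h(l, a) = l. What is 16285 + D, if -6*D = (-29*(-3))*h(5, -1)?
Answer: 32425/2 ≈ 16213.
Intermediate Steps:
D = -145/2 (D = -(-29*(-3))*5/6 = -29*5/2 = -⅙*435 = -145/2 ≈ -72.500)
16285 + D = 16285 - 145/2 = 32425/2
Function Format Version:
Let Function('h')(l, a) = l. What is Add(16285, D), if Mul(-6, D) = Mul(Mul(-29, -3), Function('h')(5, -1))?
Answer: Rational(32425, 2) ≈ 16213.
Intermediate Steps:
D = Rational(-145, 2) (D = Mul(Rational(-1, 6), Mul(Mul(-29, -3), 5)) = Mul(Rational(-1, 6), Mul(87, 5)) = Mul(Rational(-1, 6), 435) = Rational(-145, 2) ≈ -72.500)
Add(16285, D) = Add(16285, Rational(-145, 2)) = Rational(32425, 2)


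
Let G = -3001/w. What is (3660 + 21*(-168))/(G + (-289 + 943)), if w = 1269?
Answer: 15228/75175 ≈ 0.20257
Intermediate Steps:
G = -3001/1269 ≈ -2.3649
(3660 + 21*(-168))/(G + (-289 + 943)) = (3660 + 21*(-168))/(-3001/1269 + (-289 + 943)) = (3660 - 3528)/(-3001/1269 + 654) = 132/(826925/1269) = 132*(1269/826925) = 15228/75175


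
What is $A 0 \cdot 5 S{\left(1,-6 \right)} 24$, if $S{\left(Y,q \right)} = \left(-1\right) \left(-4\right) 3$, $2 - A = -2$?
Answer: $0$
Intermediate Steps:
$A = 4$ ($A = 2 - -2 = 2 + 2 = 4$)
$S{\left(Y,q \right)} = 12$ ($S{\left(Y,q \right)} = 4 \cdot 3 = 12$)
$A 0 \cdot 5 S{\left(1,-6 \right)} 24 = 4 \cdot 0 \cdot 5 \cdot 12 \cdot 24 = 0 \cdot 5 \cdot 12 \cdot 24 = 0 \cdot 12 \cdot 24 = 0 \cdot 24 = 0$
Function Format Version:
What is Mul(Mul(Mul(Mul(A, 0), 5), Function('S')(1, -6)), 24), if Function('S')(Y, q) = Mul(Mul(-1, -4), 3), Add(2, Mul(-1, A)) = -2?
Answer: 0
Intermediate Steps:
A = 4 (A = Add(2, Mul(-1, -2)) = Add(2, 2) = 4)
Function('S')(Y, q) = 12 (Function('S')(Y, q) = Mul(4, 3) = 12)
Mul(Mul(Mul(Mul(A, 0), 5), Function('S')(1, -6)), 24) = Mul(Mul(Mul(Mul(4, 0), 5), 12), 24) = Mul(Mul(Mul(0, 5), 12), 24) = Mul(Mul(0, 12), 24) = Mul(0, 24) = 0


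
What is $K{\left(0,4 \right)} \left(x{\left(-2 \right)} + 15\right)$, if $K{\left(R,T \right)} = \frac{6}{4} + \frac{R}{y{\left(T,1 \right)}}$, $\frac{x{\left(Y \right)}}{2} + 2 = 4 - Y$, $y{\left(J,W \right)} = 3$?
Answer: $\frac{69}{2} \approx 34.5$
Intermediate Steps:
$x{\left(Y \right)} = 4 - 2 Y$ ($x{\left(Y \right)} = -4 + 2 \left(4 - Y\right) = -4 - \left(-8 + 2 Y\right) = 4 - 2 Y$)
$K{\left(R,T \right)} = \frac{3}{2} + \frac{R}{3}$ ($K{\left(R,T \right)} = \frac{6}{4} + \frac{R}{3} = 6 \cdot \frac{1}{4} + R \frac{1}{3} = \frac{3}{2} + \frac{R}{3}$)
$K{\left(0,4 \right)} \left(x{\left(-2 \right)} + 15\right) = \left(\frac{3}{2} + \frac{1}{3} \cdot 0\right) \left(\left(4 - -4\right) + 15\right) = \left(\frac{3}{2} + 0\right) \left(\left(4 + 4\right) + 15\right) = \frac{3 \left(8 + 15\right)}{2} = \frac{3}{2} \cdot 23 = \frac{69}{2}$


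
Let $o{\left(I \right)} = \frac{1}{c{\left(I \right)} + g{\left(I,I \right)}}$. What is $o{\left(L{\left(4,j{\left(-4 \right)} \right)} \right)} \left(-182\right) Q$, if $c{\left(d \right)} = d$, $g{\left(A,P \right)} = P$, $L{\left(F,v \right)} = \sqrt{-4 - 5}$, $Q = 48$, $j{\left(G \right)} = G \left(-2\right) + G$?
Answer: $1456 i \approx 1456.0 i$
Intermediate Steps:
$j{\left(G \right)} = - G$ ($j{\left(G \right)} = - 2 G + G = - G$)
$L{\left(F,v \right)} = 3 i$ ($L{\left(F,v \right)} = \sqrt{-9} = 3 i$)
$o{\left(I \right)} = \frac{1}{2 I}$ ($o{\left(I \right)} = \frac{1}{I + I} = \frac{1}{2 I}$)
$o{\left(L{\left(4,j{\left(-4 \right)} \right)} \right)} \left(-182\right) Q = \frac{1}{2 \cdot 3 i} \left(-182\right) 48 = \frac{\left(- \frac{1}{3}\right) i}{2} \left(-182\right) 48 = - \frac{i}{6} \left(-182\right) 48 = \frac{91 i}{3} \cdot 48 = 1456 i$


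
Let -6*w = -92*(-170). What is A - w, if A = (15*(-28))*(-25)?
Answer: 39320/3 ≈ 13107.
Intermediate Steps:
w = -7820/3 (w = -(-46)*(-170)/3 = -⅙*15640 = -7820/3 ≈ -2606.7)
A = 10500 (A = -420*(-25) = 10500)
A - w = 10500 - 1*(-7820/3) = 10500 + 7820/3 = 39320/3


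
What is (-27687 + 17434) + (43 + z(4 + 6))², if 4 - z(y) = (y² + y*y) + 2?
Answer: 13772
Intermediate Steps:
z(y) = 2 - 2*y² (z(y) = 4 - ((y² + y*y) + 2) = 4 - ((y² + y²) + 2) = 4 - (2*y² + 2) = 4 - (2 + 2*y²) = 4 + (-2 - 2*y²) = 2 - 2*y²)
(-27687 + 17434) + (43 + z(4 + 6))² = (-27687 + 17434) + (43 + (2 - 2*(4 + 6)²))² = -10253 + (43 + (2 - 2*10²))² = -10253 + (43 + (2 - 2*100))² = -10253 + (43 + (2 - 200))² = -10253 + (43 - 198)² = -10253 + (-155)² = -10253 + 24025 = 13772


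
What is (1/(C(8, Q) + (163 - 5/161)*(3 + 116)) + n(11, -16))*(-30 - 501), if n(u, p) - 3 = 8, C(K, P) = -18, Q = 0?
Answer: -867649575/148544 ≈ -5841.0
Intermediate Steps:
n(u, p) = 11 (n(u, p) = 3 + 8 = 11)
(1/(C(8, Q) + (163 - 5/161)*(3 + 116)) + n(11, -16))*(-30 - 501) = (1/(-18 + (163 - 5/161)*(3 + 116)) + 11)*(-30 - 501) = (1/(-18 + (163 - 5*1/161)*119) + 11)*(-531) = (1/(-18 + (163 - 5/161)*119) + 11)*(-531) = (1/(-18 + (26238/161)*119) + 11)*(-531) = (1/(-18 + 446046/23) + 11)*(-531) = (1/(445632/23) + 11)*(-531) = (23/445632 + 11)*(-531) = (4901975/445632)*(-531) = -867649575/148544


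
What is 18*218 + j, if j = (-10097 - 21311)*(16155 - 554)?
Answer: -489992284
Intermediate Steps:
j = -489996208 (j = -31408*15601 = -489996208)
18*218 + j = 18*218 - 489996208 = 3924 - 489996208 = -489992284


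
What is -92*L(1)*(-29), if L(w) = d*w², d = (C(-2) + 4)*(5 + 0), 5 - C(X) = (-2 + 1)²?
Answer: 106720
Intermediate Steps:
C(X) = 4 (C(X) = 5 - (-2 + 1)² = 5 - 1*(-1)² = 5 - 1*1 = 5 - 1 = 4)
d = 40 (d = (4 + 4)*(5 + 0) = 8*5 = 40)
L(w) = 40*w²
-92*L(1)*(-29) = -3680*1²*(-29) = -3680*(-29) = 106720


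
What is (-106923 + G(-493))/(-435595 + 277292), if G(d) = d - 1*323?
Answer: 107739/158303 ≈ 0.68059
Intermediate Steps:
G(d) = -323 + d (G(d) = d - 323 = -323 + d)
(-106923 + G(-493))/(-435595 + 277292) = (-106923 + (-323 - 493))/(-435595 + 277292) = (-106923 - 816)/(-158303) = -107739*(-1/158303) = 107739/158303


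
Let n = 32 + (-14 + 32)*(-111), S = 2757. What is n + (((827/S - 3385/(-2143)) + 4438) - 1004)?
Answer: 8684417174/5908251 ≈ 1469.9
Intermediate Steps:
n = -1966 (n = 32 + 18*(-111) = 32 - 1998 = -1966)
n + (((827/S - 3385/(-2143)) + 4438) - 1004) = -1966 + (((827/2757 - 3385/(-2143)) + 4438) - 1004) = -1966 + (((827*(1/2757) - 3385*(-1/2143)) + 4438) - 1004) = -1966 + (((827/2757 + 3385/2143) + 4438) - 1004) = -1966 + ((11104706/5908251 + 4438) - 1004) = -1966 + (26231922644/5908251 - 1004) = -1966 + 20300038640/5908251 = 8684417174/5908251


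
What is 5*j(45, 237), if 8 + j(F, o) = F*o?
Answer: 53285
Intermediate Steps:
j(F, o) = -8 + F*o
5*j(45, 237) = 5*(-8 + 45*237) = 5*(-8 + 10665) = 5*10657 = 53285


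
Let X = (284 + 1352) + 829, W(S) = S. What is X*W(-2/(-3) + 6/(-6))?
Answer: -2465/3 ≈ -821.67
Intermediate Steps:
X = 2465 (X = 1636 + 829 = 2465)
X*W(-2/(-3) + 6/(-6)) = 2465*(-2/(-3) + 6/(-6)) = 2465*(-2*(-1/3) + 6*(-1/6)) = 2465*(2/3 - 1) = 2465*(-1/3) = -2465/3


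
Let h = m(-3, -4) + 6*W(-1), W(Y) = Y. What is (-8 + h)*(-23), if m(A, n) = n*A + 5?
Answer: -69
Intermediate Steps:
m(A, n) = 5 + A*n (m(A, n) = A*n + 5 = 5 + A*n)
h = 11 (h = (5 - 3*(-4)) + 6*(-1) = (5 + 12) - 6 = 17 - 6 = 11)
(-8 + h)*(-23) = (-8 + 11)*(-23) = 3*(-23) = -69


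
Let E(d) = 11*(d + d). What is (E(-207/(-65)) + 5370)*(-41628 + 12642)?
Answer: -10249565544/65 ≈ -1.5769e+8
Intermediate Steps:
E(d) = 22*d (E(d) = 11*(2*d) = 22*d)
(E(-207/(-65)) + 5370)*(-41628 + 12642) = (22*(-207/(-65)) + 5370)*(-41628 + 12642) = (22*(-207*(-1/65)) + 5370)*(-28986) = (22*(207/65) + 5370)*(-28986) = (4554/65 + 5370)*(-28986) = (353604/65)*(-28986) = -10249565544/65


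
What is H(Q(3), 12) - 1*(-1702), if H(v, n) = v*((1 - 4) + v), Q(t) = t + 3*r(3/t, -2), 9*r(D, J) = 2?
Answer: 15340/9 ≈ 1704.4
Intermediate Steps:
r(D, J) = 2/9 (r(D, J) = (⅑)*2 = 2/9)
Q(t) = ⅔ + t (Q(t) = t + 3*(2/9) = t + ⅔ = ⅔ + t)
H(v, n) = v*(-3 + v)
H(Q(3), 12) - 1*(-1702) = (⅔ + 3)*(-3 + (⅔ + 3)) - 1*(-1702) = 11*(-3 + 11/3)/3 + 1702 = (11/3)*(⅔) + 1702 = 22/9 + 1702 = 15340/9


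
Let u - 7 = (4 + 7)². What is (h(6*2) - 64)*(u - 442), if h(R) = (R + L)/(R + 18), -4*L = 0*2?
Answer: 99852/5 ≈ 19970.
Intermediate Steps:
u = 128 (u = 7 + (4 + 7)² = 7 + 11² = 7 + 121 = 128)
L = 0 (L = -0*2 = -¼*0 = 0)
h(R) = R/(18 + R) (h(R) = (R + 0)/(R + 18) = R/(18 + R))
(h(6*2) - 64)*(u - 442) = ((6*2)/(18 + 6*2) - 64)*(128 - 442) = (12/(18 + 12) - 64)*(-314) = (12/30 - 64)*(-314) = (12*(1/30) - 64)*(-314) = (⅖ - 64)*(-314) = -318/5*(-314) = 99852/5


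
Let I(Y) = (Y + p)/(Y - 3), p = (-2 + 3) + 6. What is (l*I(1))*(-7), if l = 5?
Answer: 140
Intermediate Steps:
p = 7 (p = 1 + 6 = 7)
I(Y) = (7 + Y)/(-3 + Y) (I(Y) = (Y + 7)/(Y - 3) = (7 + Y)/(-3 + Y))
(l*I(1))*(-7) = (5*((7 + 1)/(-3 + 1)))*(-7) = (5*(8/(-2)))*(-7) = (5*(-½*8))*(-7) = (5*(-4))*(-7) = -20*(-7) = 140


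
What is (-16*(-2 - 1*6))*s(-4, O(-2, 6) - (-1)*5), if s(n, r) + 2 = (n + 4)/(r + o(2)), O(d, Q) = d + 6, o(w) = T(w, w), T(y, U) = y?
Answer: -256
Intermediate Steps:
o(w) = w
O(d, Q) = 6 + d
s(n, r) = -2 + (4 + n)/(2 + r) (s(n, r) = -2 + (n + 4)/(r + 2) = -2 + (4 + n)/(2 + r))
(-16*(-2 - 1*6))*s(-4, O(-2, 6) - (-1)*5) = (-16*(-2 - 1*6))*((-4 - 2*((6 - 2) - (-1)*5))/(2 + ((6 - 2) - (-1)*5))) = (-16*(-2 - 6))*((-4 - 2*(4 - 1*(-5)))/(2 + (4 - 1*(-5)))) = (-16*(-8))*((-4 - 2*(4 + 5))/(2 + (4 + 5))) = 128*((-4 - 2*9)/(2 + 9)) = 128*((-4 - 18)/11) = 128*((1/11)*(-22)) = 128*(-2) = -256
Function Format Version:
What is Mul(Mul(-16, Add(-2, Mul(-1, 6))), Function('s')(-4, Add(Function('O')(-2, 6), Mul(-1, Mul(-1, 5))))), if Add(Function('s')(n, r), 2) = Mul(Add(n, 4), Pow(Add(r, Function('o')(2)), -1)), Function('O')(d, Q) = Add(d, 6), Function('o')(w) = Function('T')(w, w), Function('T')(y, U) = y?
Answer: -256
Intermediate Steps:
Function('o')(w) = w
Function('O')(d, Q) = Add(6, d)
Function('s')(n, r) = Add(-2, Mul(Pow(Add(2, r), -1), Add(4, n))) (Function('s')(n, r) = Add(-2, Mul(Add(n, 4), Pow(Add(r, 2), -1))) = Add(-2, Mul(Add(4, n), Pow(Add(2, r), -1))) = Add(-2, Mul(Pow(Add(2, r), -1), Add(4, n))))
Mul(Mul(-16, Add(-2, Mul(-1, 6))), Function('s')(-4, Add(Function('O')(-2, 6), Mul(-1, Mul(-1, 5))))) = Mul(Mul(-16, Add(-2, Mul(-1, 6))), Mul(Pow(Add(2, Add(Add(6, -2), Mul(-1, Mul(-1, 5)))), -1), Add(-4, Mul(-2, Add(Add(6, -2), Mul(-1, Mul(-1, 5))))))) = Mul(Mul(-16, Add(-2, -6)), Mul(Pow(Add(2, Add(4, Mul(-1, -5))), -1), Add(-4, Mul(-2, Add(4, Mul(-1, -5)))))) = Mul(Mul(-16, -8), Mul(Pow(Add(2, Add(4, 5)), -1), Add(-4, Mul(-2, Add(4, 5))))) = Mul(128, Mul(Pow(Add(2, 9), -1), Add(-4, Mul(-2, 9)))) = Mul(128, Mul(Pow(11, -1), Add(-4, -18))) = Mul(128, Mul(Rational(1, 11), -22)) = Mul(128, -2) = -256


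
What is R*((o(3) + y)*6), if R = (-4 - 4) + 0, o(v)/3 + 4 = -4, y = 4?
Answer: 960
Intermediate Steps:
o(v) = -24 (o(v) = -12 + 3*(-4) = -12 - 12 = -24)
R = -8 (R = -8 + 0 = -8)
R*((o(3) + y)*6) = -8*(-24 + 4)*6 = -(-160)*6 = -8*(-120) = 960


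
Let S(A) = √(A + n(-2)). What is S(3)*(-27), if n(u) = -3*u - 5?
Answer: -54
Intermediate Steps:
n(u) = -5 - 3*u
S(A) = √(1 + A) (S(A) = √(A + (-5 - 3*(-2))) = √(A + (-5 + 6)) = √(A + 1) = √(1 + A))
S(3)*(-27) = √(1 + 3)*(-27) = √4*(-27) = 2*(-27) = -54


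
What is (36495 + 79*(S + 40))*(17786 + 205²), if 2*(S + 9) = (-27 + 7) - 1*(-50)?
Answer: 2400155619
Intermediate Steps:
S = 6 (S = -9 + ((-27 + 7) - 1*(-50))/2 = -9 + (-20 + 50)/2 = -9 + (½)*30 = -9 + 15 = 6)
(36495 + 79*(S + 40))*(17786 + 205²) = (36495 + 79*(6 + 40))*(17786 + 205²) = (36495 + 79*46)*(17786 + 42025) = (36495 + 3634)*59811 = 40129*59811 = 2400155619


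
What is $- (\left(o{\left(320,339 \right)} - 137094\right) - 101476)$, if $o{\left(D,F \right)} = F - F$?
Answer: $238570$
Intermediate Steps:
$o{\left(D,F \right)} = 0$
$- (\left(o{\left(320,339 \right)} - 137094\right) - 101476) = - (\left(0 - 137094\right) - 101476) = - (-137094 - 101476) = \left(-1\right) \left(-238570\right) = 238570$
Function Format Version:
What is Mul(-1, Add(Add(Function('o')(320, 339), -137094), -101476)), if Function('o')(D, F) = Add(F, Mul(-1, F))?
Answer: 238570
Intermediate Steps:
Function('o')(D, F) = 0
Mul(-1, Add(Add(Function('o')(320, 339), -137094), -101476)) = Mul(-1, Add(Add(0, -137094), -101476)) = Mul(-1, Add(-137094, -101476)) = Mul(-1, -238570) = 238570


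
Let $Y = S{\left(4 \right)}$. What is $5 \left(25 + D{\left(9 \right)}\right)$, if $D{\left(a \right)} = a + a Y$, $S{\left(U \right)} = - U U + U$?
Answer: $-370$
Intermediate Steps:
$S{\left(U \right)} = U - U^{2}$ ($S{\left(U \right)} = - U^{2} + U = U - U^{2}$)
$Y = -12$ ($Y = 4 \left(1 - 4\right) = 4 \left(-3\right) = -12$)
$D{\left(a \right)} = - 11 a$ ($D{\left(a \right)} = a + a \left(-12\right) = a - 12 a = - 11 a$)
$5 \left(25 + D{\left(9 \right)}\right) = 5 \left(25 - 99\right) = 5 \left(-74\right) = -370$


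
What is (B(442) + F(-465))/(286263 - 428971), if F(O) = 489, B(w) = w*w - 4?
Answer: -195849/142708 ≈ -1.3724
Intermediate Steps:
B(w) = -4 + w² (B(w) = w² - 4 = -4 + w²)
(B(442) + F(-465))/(286263 - 428971) = ((-4 + 442²) + 489)/(286263 - 428971) = ((-4 + 195364) + 489)/(-142708) = (195360 + 489)*(-1/142708) = 195849*(-1/142708) = -195849/142708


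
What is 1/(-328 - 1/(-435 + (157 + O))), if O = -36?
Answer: -314/102991 ≈ -0.0030488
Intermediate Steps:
1/(-328 - 1/(-435 + (157 + O))) = 1/(-328 - 1/(-435 + (157 - 36))) = 1/(-328 - 1/(-435 + 121)) = 1/(-328 - 1/(-314)) = 1/(-328 - 1*(-1/314)) = 1/(-328 + 1/314) = 1/(-102991/314) = -314/102991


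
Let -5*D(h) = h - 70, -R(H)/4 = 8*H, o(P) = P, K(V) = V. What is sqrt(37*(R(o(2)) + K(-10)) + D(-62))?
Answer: I*sqrt(67790)/5 ≈ 52.073*I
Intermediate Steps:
R(H) = -32*H
D(h) = 14 - h/5 (D(h) = -(h - 70)/5 = -(-70 + h)/5 = 14 - h/5)
sqrt(37*(R(o(2)) + K(-10)) + D(-62)) = sqrt(37*(-32*2 - 10) + (14 - 1/5*(-62))) = sqrt(37*(-64 - 10) + (14 + 62/5)) = sqrt(37*(-74) + 132/5) = sqrt(-2738 + 132/5) = sqrt(-13558/5) = I*sqrt(67790)/5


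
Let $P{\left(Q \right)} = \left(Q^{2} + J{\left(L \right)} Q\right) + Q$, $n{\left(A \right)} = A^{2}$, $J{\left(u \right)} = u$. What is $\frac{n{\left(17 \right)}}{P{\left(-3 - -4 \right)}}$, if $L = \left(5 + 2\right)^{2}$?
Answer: $\frac{17}{3} \approx 5.6667$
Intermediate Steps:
$L = 49$ ($L = 7^{2} = 49$)
$P{\left(Q \right)} = Q^{2} + 50 Q$ ($P{\left(Q \right)} = \left(Q^{2} + 49 Q\right) + Q = Q^{2} + 50 Q$)
$\frac{n{\left(17 \right)}}{P{\left(-3 - -4 \right)}} = \frac{17^{2}}{\left(-3 - -4\right) \left(50 - -1\right)} = \frac{289}{\left(-3 + 4\right) \left(50 + \left(-3 + 4\right)\right)} = \frac{289}{1 \left(50 + 1\right)} = \frac{289}{1 \cdot 51} = \frac{289}{51} = 289 \cdot \frac{1}{51} = \frac{17}{3}$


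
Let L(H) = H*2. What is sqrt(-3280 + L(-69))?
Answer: I*sqrt(3418) ≈ 58.464*I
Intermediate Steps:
L(H) = 2*H
sqrt(-3280 + L(-69)) = sqrt(-3280 + 2*(-69)) = sqrt(-3280 - 138) = sqrt(-3418) = I*sqrt(3418)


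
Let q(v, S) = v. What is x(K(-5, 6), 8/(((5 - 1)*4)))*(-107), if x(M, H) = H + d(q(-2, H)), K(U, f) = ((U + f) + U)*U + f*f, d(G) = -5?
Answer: 963/2 ≈ 481.50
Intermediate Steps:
K(U, f) = f² + U*(f + 2*U) (K(U, f) = (f + 2*U)*U + f² = U*(f + 2*U) + f² = f² + U*(f + 2*U))
x(M, H) = -5 + H (x(M, H) = H - 5 = -5 + H)
x(K(-5, 6), 8/(((5 - 1)*4)))*(-107) = (-5 + 8/(((5 - 1)*4)))*(-107) = (-5 + 8/((4*4)))*(-107) = (-5 + 8/16)*(-107) = (-5 + 8*(1/16))*(-107) = (-5 + ½)*(-107) = -9/2*(-107) = 963/2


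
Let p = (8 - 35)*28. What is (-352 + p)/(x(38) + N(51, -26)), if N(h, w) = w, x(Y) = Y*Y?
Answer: -554/709 ≈ -0.78138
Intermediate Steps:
x(Y) = Y**2
p = -756 (p = -27*28 = -756)
(-352 + p)/(x(38) + N(51, -26)) = (-352 - 756)/(38**2 - 26) = -1108/(1444 - 26) = -1108/1418 = -1108*1/1418 = -554/709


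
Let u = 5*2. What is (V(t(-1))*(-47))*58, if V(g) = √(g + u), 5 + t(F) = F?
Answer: -5452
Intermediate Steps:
t(F) = -5 + F
u = 10
V(g) = √(10 + g) (V(g) = √(g + 10) = √(10 + g))
(V(t(-1))*(-47))*58 = (√(10 + (-5 - 1))*(-47))*58 = (√(10 - 6)*(-47))*58 = (√4*(-47))*58 = (2*(-47))*58 = -94*58 = -5452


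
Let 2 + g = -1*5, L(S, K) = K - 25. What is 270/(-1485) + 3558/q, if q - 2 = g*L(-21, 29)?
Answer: -19595/143 ≈ -137.03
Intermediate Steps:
L(S, K) = -25 + K
g = -7 (g = -2 - 1*5 = -2 - 5 = -7)
q = -26 (q = 2 - 7*(-25 + 29) = 2 - 7*4 = 2 - 28 = -26)
270/(-1485) + 3558/q = 270/(-1485) + 3558/(-26) = 270*(-1/1485) + 3558*(-1/26) = -2/11 - 1779/13 = -19595/143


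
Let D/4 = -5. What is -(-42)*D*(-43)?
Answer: 36120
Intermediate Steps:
D = -20 (D = 4*(-5) = -20)
-(-42)*D*(-43) = -(-42)*(-20)*(-43) = -42*20*(-43) = -840*(-43) = 36120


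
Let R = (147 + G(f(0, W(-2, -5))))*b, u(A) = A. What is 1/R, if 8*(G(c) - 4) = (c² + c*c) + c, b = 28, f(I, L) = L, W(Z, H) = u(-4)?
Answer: 1/4326 ≈ 0.00023116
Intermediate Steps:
W(Z, H) = -4
G(c) = 4 + c²/4 + c/8 (G(c) = 4 + ((c² + c*c) + c)/8 = 4 + ((c² + c²) + c)/8 = 4 + (2*c² + c)/8 = 4 + (c + 2*c²)/8 = 4 + (c²/4 + c/8) = 4 + c²/4 + c/8)
R = 4326 (R = (147 + (4 + (¼)*(-4)² + (⅛)*(-4)))*28 = (147 + (4 + (¼)*16 - ½))*28 = (147 + (4 + 4 - ½))*28 = (147 + 15/2)*28 = (309/2)*28 = 4326)
1/R = 1/4326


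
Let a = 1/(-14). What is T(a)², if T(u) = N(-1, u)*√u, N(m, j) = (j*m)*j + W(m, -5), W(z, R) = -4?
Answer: -616225/537824 ≈ -1.1458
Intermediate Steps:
a = -1/14 ≈ -0.071429
N(m, j) = -4 + m*j² (N(m, j) = (j*m)*j - 4 = m*j² - 4 = -4 + m*j²)
T(u) = √u*(-4 - u²) (T(u) = (-4 - u²)*√u = √u*(-4 - u²))
T(a)² = (√(-1/14)*(-4 - (-1/14)²))² = ((I*√14/14)*(-4 - 1*1/196))² = ((I*√14/14)*(-4 - 1/196))² = ((I*√14/14)*(-785/196))² = (-785*I*√14/2744)² = -616225/537824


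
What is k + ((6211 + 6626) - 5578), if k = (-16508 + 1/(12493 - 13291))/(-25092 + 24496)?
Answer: 3465611857/475608 ≈ 7286.7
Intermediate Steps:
k = 13173385/475608 (k = (-16508 + 1/(-798))/(-596) = (-16508 - 1/798)*(-1/596) = -13173385/798*(-1/596) = 13173385/475608 ≈ 27.698)
k + ((6211 + 6626) - 5578) = 13173385/475608 + ((6211 + 6626) - 5578) = 13173385/475608 + (12837 - 5578) = 13173385/475608 + 7259 = 3465611857/475608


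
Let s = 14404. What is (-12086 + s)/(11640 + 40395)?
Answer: 2318/52035 ≈ 0.044547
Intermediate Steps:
(-12086 + s)/(11640 + 40395) = (-12086 + 14404)/(11640 + 40395) = 2318/52035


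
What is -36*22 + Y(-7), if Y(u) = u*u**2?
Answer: -1135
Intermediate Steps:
Y(u) = u**3
-36*22 + Y(-7) = -36*22 + (-7)**3 = -792 - 343 = -1135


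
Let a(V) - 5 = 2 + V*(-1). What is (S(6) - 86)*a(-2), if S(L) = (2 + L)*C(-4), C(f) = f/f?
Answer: -702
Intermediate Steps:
C(f) = 1
S(L) = 2 + L (S(L) = (2 + L)*1 = 2 + L)
a(V) = 7 - V (a(V) = 5 + (2 + V*(-1)) = 5 + (2 - V) = 7 - V)
(S(6) - 86)*a(-2) = ((2 + 6) - 86)*(7 - 1*(-2)) = (8 - 86)*(7 + 2) = -78*9 = -702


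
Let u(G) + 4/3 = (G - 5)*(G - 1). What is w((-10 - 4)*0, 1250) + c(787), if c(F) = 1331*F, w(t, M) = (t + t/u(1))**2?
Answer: 1047497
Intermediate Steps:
u(G) = -4/3 + (-1 + G)*(-5 + G) (u(G) = -4/3 + (G - 5)*(G - 1) = -4/3 + (-5 + G)*(-1 + G) = -4/3 + (-1 + G)*(-5 + G))
w(t, M) = t**2/16 (w(t, M) = (t + t/(11/3 + 1**2 - 6*1))**2 = (t + t/(11/3 + 1 - 6))**2 = (t + t/(-4/3))**2 = (t + t*(-3/4))**2 = (t - 3*t/4)**2 = (t/4)**2 = t**2/16)
w((-10 - 4)*0, 1250) + c(787) = ((-10 - 4)*0)**2/16 + 1331*787 = (-14*0)**2/16 + 1047497 = (1/16)*0**2 + 1047497 = (1/16)*0 + 1047497 = 0 + 1047497 = 1047497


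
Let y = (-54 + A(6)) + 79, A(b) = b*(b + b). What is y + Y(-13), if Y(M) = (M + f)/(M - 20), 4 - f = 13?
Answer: 293/3 ≈ 97.667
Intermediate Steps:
f = -9 (f = 4 - 1*13 = 4 - 13 = -9)
A(b) = 2*b² (A(b) = b*(2*b) = 2*b²)
y = 97 (y = (-54 + 2*6²) + 79 = (-54 + 2*36) + 79 = (-54 + 72) + 79 = 18 + 79 = 97)
Y(M) = (-9 + M)/(-20 + M) (Y(M) = (M - 9)/(M - 20) = (-9 + M)/(-20 + M))
y + Y(-13) = 97 + (-9 - 13)/(-20 - 13) = 97 - 22/(-33) = 97 - 1/33*(-22) = 97 + ⅔ = 293/3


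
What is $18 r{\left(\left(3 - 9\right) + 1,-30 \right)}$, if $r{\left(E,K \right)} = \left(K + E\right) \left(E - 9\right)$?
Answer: $8820$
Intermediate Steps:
$r{\left(E,K \right)} = \left(-9 + E\right) \left(E + K\right)$ ($r{\left(E,K \right)} = \left(E + K\right) \left(-9 + E\right) = \left(-9 + E\right) \left(E + K\right)$)
$18 r{\left(\left(3 - 9\right) + 1,-30 \right)} = 18 \left(\left(\left(3 - 9\right) + 1\right)^{2} - 9 \left(\left(3 - 9\right) + 1\right) - -270 + \left(\left(3 - 9\right) + 1\right) \left(-30\right)\right) = 18 \left(\left(-6 + 1\right)^{2} - 9 \left(-6 + 1\right) + 270 + \left(-6 + 1\right) \left(-30\right)\right) = 18 \left(\left(-5\right)^{2} - -45 + 270 - -150\right) = 18 \left(25 + 45 + 270 + 150\right) = 18 \cdot 490 = 8820$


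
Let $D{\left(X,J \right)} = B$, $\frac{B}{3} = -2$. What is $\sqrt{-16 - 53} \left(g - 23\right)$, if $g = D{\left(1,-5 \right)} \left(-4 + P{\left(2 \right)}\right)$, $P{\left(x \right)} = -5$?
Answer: $31 i \sqrt{69} \approx 257.51 i$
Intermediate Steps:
$B = -6$ ($B = 3 \left(-2\right) = -6$)
$D{\left(X,J \right)} = -6$
$g = 54$ ($g = - 6 \left(-4 - 5\right) = \left(-6\right) \left(-9\right) = 54$)
$\sqrt{-16 - 53} \left(g - 23\right) = \sqrt{-16 - 53} \left(54 - 23\right) = \sqrt{-69} \cdot 31 = i \sqrt{69} \cdot 31 = 31 i \sqrt{69}$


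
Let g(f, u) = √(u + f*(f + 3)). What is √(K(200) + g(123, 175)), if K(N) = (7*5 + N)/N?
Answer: √(470 + 400*√15673)/20 ≈ 11.241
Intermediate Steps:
g(f, u) = √(u + f*(3 + f))
K(N) = (35 + N)/N
√(K(200) + g(123, 175)) = √((35 + 200)/200 + √(175 + 123² + 3*123)) = √((1/200)*235 + √(175 + 15129 + 369)) = √(47/40 + √15673)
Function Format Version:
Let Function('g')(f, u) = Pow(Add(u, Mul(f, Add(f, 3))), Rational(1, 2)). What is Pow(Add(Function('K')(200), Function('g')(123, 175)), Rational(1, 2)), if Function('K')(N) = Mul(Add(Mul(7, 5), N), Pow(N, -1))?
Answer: Mul(Rational(1, 20), Pow(Add(470, Mul(400, Pow(15673, Rational(1, 2)))), Rational(1, 2))) ≈ 11.241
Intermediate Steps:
Function('g')(f, u) = Pow(Add(u, Mul(f, Add(3, f))), Rational(1, 2))
Function('K')(N) = Mul(Pow(N, -1), Add(35, N)) (Function('K')(N) = Mul(Add(35, N), Pow(N, -1)) = Mul(Pow(N, -1), Add(35, N)))
Pow(Add(Function('K')(200), Function('g')(123, 175)), Rational(1, 2)) = Pow(Add(Mul(Pow(200, -1), Add(35, 200)), Pow(Add(175, Pow(123, 2), Mul(3, 123)), Rational(1, 2))), Rational(1, 2)) = Pow(Add(Mul(Rational(1, 200), 235), Pow(Add(175, 15129, 369), Rational(1, 2))), Rational(1, 2)) = Pow(Add(Rational(47, 40), Pow(15673, Rational(1, 2))), Rational(1, 2))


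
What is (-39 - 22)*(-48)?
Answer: 2928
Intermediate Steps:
(-39 - 22)*(-48) = -61*(-48) = 2928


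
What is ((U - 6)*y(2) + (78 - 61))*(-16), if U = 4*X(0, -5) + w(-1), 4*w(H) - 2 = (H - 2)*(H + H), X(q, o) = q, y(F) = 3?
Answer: -80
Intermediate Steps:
w(H) = ½ + H*(-2 + H)/2 (w(H) = ½ + ((H - 2)*(H + H))/4 = ½ + ((-2 + H)*(2*H))/4 = ½ + (2*H*(-2 + H))/4 = ½ + H*(-2 + H)/2)
U = 2 (U = 4*0 + (½ + (½)*(-1)² - 1*(-1)) = 0 + (½ + (½)*1 + 1) = 0 + (½ + ½ + 1) = 0 + 2 = 2)
((U - 6)*y(2) + (78 - 61))*(-16) = ((2 - 6)*3 + (78 - 61))*(-16) = (-4*3 + 17)*(-16) = (-12 + 17)*(-16) = 5*(-16) = -80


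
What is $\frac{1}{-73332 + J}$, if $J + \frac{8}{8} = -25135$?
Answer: $- \frac{1}{98468} \approx -1.0156 \cdot 10^{-5}$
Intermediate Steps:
$J = -25136$ ($J = -1 - 25135 = -25136$)
$\frac{1}{-73332 + J} = \frac{1}{-73332 - 25136} = \frac{1}{-98468} = - \frac{1}{98468}$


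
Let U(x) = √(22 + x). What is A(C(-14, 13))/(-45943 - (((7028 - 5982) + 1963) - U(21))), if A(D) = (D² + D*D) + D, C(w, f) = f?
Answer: -5727384/798766087 - 117*√43/798766087 ≈ -0.0071713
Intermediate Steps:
A(D) = D + 2*D² (A(D) = (D² + D²) + D = 2*D² + D = D + 2*D²)
A(C(-14, 13))/(-45943 - (((7028 - 5982) + 1963) - U(21))) = (13*(1 + 2*13))/(-45943 - (((7028 - 5982) + 1963) - √(22 + 21))) = (13*(1 + 26))/(-45943 - ((1046 + 1963) - √43)) = (13*27)/(-45943 - (3009 - √43)) = 351/(-45943 + (-3009 + √43)) = 351/(-48952 + √43)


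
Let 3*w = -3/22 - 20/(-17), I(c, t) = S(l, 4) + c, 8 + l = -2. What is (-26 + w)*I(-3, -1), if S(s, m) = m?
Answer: -28783/1122 ≈ -25.653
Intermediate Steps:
l = -10 (l = -8 - 2 = -10)
I(c, t) = 4 + c
w = 389/1122 (w = (-3/22 - 20/(-17))/3 = (-3*1/22 - 20*(-1/17))/3 = (-3/22 + 20/17)/3 = (⅓)*(389/374) = 389/1122 ≈ 0.34670)
(-26 + w)*I(-3, -1) = (-26 + 389/1122)*(4 - 3) = -28783/1122*1 = -28783/1122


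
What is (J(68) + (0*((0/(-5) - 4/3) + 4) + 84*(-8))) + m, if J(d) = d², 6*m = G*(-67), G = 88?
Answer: 8908/3 ≈ 2969.3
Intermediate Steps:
m = -2948/3 (m = (88*(-67))/6 = (⅙)*(-5896) = -2948/3 ≈ -982.67)
(J(68) + (0*((0/(-5) - 4/3) + 4) + 84*(-8))) + m = (68² + (0*((0/(-5) - 4/3) + 4) + 84*(-8))) - 2948/3 = (4624 + (0*((0*(-⅕) - 4*⅓) + 4) - 672)) - 2948/3 = (4624 + (0*((0 - 4/3) + 4) - 672)) - 2948/3 = (4624 + (0*(-4/3 + 4) - 672)) - 2948/3 = (4624 + (0*(8/3) - 672)) - 2948/3 = (4624 + (0 - 672)) - 2948/3 = (4624 - 672) - 2948/3 = 3952 - 2948/3 = 8908/3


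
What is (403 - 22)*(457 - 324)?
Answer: 50673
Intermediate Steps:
(403 - 22)*(457 - 324) = 381*133 = 50673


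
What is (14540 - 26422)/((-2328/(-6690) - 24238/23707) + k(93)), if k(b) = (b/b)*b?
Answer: -314080530010/2440470311 ≈ -128.70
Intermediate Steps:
k(b) = b (k(b) = 1*b = b)
(14540 - 26422)/((-2328/(-6690) - 24238/23707) + k(93)) = (14540 - 26422)/((-2328/(-6690) - 24238/23707) + 93) = -11882/((-2328*(-1/6690) - 24238*1/23707) + 93) = -11882/((388/1115 - 24238/23707) + 93) = -11882/(-17827054/26433305 + 93) = -11882/2440470311/26433305 = -11882*26433305/2440470311 = -314080530010/2440470311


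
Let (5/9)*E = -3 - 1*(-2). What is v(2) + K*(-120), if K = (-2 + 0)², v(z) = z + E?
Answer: -2399/5 ≈ -479.80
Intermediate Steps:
E = -9/5 (E = 9*(-3 - 1*(-2))/5 = 9*(-3 + 2)/5 = (9/5)*(-1) = -9/5 ≈ -1.8000)
v(z) = -9/5 + z (v(z) = z - 9/5 = -9/5 + z)
K = 4 (K = (-2)² = 4)
v(2) + K*(-120) = (-9/5 + 2) + 4*(-120) = ⅕ - 480 = -2399/5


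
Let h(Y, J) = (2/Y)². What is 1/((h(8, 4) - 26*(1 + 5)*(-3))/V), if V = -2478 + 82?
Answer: -38336/7489 ≈ -5.1190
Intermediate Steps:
h(Y, J) = 4/Y²
V = -2396
1/((h(8, 4) - 26*(1 + 5)*(-3))/V) = 1/((4/8² - 26*(1 + 5)*(-3))/(-2396)) = 1/((4*(1/64) - 156*(-3))*(-1/2396)) = 1/((1/16 - 26*(-18))*(-1/2396)) = 1/((1/16 + 468)*(-1/2396)) = 1/((7489/16)*(-1/2396)) = 1/(-7489/38336) = -38336/7489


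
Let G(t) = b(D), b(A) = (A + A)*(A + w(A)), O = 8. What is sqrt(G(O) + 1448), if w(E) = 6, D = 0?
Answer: 2*sqrt(362) ≈ 38.053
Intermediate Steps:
b(A) = 2*A*(6 + A) (b(A) = (A + A)*(A + 6) = (2*A)*(6 + A) = 2*A*(6 + A))
G(t) = 0 (G(t) = 2*0*(6 + 0) = 2*0*6 = 0)
sqrt(G(O) + 1448) = sqrt(0 + 1448) = sqrt(1448) = 2*sqrt(362)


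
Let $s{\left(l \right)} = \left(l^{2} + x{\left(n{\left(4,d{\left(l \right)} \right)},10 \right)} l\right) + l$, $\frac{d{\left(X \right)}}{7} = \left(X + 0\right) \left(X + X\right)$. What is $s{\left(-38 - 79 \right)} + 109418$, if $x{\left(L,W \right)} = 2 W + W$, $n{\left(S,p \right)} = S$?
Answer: $119480$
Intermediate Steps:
$d{\left(X \right)} = 14 X^{2}$ ($d{\left(X \right)} = 7 \left(X + 0\right) \left(X + X\right) = 7 X 2 X = 7 \cdot 2 X^{2} = 14 X^{2}$)
$x{\left(L,W \right)} = 3 W$
$s{\left(l \right)} = l^{2} + 31 l$ ($s{\left(l \right)} = \left(l^{2} + 3 \cdot 10 l\right) + l = \left(l^{2} + 30 l\right) + l = l^{2} + 31 l$)
$s{\left(-38 - 79 \right)} + 109418 = \left(-38 - 79\right) \left(31 - 117\right) + 109418 = - 117 \left(31 - 117\right) + 109418 = \left(-117\right) \left(-86\right) + 109418 = 10062 + 109418 = 119480$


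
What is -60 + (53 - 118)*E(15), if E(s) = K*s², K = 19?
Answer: -277935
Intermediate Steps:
E(s) = 19*s²
-60 + (53 - 118)*E(15) = -60 + (53 - 118)*(19*15²) = -60 - 1235*225 = -60 - 65*4275 = -60 - 277875 = -277935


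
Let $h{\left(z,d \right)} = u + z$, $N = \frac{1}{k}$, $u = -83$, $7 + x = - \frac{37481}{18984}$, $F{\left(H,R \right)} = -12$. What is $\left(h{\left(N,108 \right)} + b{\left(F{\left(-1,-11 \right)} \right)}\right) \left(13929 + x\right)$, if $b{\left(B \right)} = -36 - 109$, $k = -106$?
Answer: $- \frac{6386845970623}{2012304} \approx -3.1739 \cdot 10^{6}$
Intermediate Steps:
$x = - \frac{170369}{18984}$ ($x = -7 - \frac{37481}{18984} = - \frac{170369}{18984} \approx -8.9743$)
$N = - \frac{1}{106}$ ($N = \frac{1}{-106} = - \frac{1}{106} \approx -0.009434$)
$b{\left(B \right)} = -145$
$h{\left(z,d \right)} = -83 + z$
$\left(h{\left(N,108 \right)} + b{\left(F{\left(-1,-11 \right)} \right)}\right) \left(13929 + x\right) = \left(\left(-83 - \frac{1}{106}\right) - 145\right) \left(13929 - \frac{170369}{18984}\right) = \left(- \frac{8799}{106} - 145\right) \frac{264257767}{18984} = \left(- \frac{24169}{106}\right) \frac{264257767}{18984} = - \frac{6386845970623}{2012304}$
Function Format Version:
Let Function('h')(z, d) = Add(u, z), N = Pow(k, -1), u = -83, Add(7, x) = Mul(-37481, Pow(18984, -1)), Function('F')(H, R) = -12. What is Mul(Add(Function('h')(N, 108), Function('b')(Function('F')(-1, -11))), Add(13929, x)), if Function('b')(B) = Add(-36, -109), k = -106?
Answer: Rational(-6386845970623, 2012304) ≈ -3.1739e+6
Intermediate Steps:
x = Rational(-170369, 18984) (x = Add(-7, Mul(-37481, Pow(18984, -1))) = Add(-7, Mul(-37481, Rational(1, 18984))) = Add(-7, Rational(-37481, 18984)) = Rational(-170369, 18984) ≈ -8.9743)
N = Rational(-1, 106) (N = Pow(-106, -1) = Rational(-1, 106) ≈ -0.0094340)
Function('b')(B) = -145
Function('h')(z, d) = Add(-83, z)
Mul(Add(Function('h')(N, 108), Function('b')(Function('F')(-1, -11))), Add(13929, x)) = Mul(Add(Add(-83, Rational(-1, 106)), -145), Add(13929, Rational(-170369, 18984))) = Mul(Add(Rational(-8799, 106), -145), Rational(264257767, 18984)) = Mul(Rational(-24169, 106), Rational(264257767, 18984)) = Rational(-6386845970623, 2012304)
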